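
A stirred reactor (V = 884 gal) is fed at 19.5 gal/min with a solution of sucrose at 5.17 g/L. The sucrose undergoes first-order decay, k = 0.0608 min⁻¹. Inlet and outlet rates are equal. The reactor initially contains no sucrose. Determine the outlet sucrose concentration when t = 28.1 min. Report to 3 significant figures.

Accumulation = in − out − consumed: V dC/dt = Q C_in − Q C − k V C.
dC/dt = (Q/V) C_in − (Q/V + k) C; effective rate a = Q/V + k = 0.022059 + 0.0608 = 0.082859 min⁻¹.
C_ss = Q C_in/(Q + kV) = 1.3764 g/L; C(t) = C_ss + (C₀ − C_ss) e^(−a t).
C(28.1) = 1.3764 + (-1.3764)·e^(−0.082859·28.1) = 1.3764 + (-1.3764)·0.097458 = 1.2422 g/L.

1.24 g/L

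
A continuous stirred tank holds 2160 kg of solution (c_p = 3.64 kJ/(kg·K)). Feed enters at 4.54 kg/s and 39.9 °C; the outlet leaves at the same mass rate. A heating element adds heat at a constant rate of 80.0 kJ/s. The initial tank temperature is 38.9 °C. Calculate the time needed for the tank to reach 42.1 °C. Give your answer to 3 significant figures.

378 s

Heat balance on the well-mixed liquid: M c_p dT/dt = ṁ c_p (T_in − T) + 80.0.
τ = M/ṁ = 475.77 s; T_ss = T_in + Q̇/(ṁ c_p) = 44.741 °C.
T(t) = T_ss + (T₀ − T_ss) e^(−t/τ). Set T = 42.1:
e^(−t/τ) = (42.1 − 44.741)/(38.9 − 44.741) = 0.45215
t = −475.77 · ln(0.45215) = 377.64 s.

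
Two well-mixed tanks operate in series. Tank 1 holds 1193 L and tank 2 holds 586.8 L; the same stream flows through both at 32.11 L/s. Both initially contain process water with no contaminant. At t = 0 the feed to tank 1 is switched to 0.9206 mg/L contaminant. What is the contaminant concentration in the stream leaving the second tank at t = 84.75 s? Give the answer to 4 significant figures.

Time constants: τᵢ = Vᵢ/Q for each well-mixed tank.
τ₁ = 1193/32.11 = 37.1535 s; τ₂ = 586.8/32.11 = 18.2747 s.
Solving the cascade with C₁(0)=C₂(0)=0 gives C₂(t) = C_in[1 − (τ₁ e^(−t/τ₁) − τ₂ e^(−t/τ₂))/(τ₁ − τ₂)].
At t = 84.75: e^(−t/τ₁) = 0.102174, e^(−t/τ₂) = 0.00968125.
C₂ = 0.9206·[1 − (37.1535·0.102174 − 18.2747·0.00968125)/(18.8789)] = 0.9206·0.808293 = 0.744114 mg/L.

0.7441 mg/L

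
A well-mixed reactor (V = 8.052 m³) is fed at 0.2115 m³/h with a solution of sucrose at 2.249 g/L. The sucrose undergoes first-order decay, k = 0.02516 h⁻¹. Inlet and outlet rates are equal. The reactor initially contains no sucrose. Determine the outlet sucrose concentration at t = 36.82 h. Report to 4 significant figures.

V dC/dt = Q(C_in − C) − k V C.
dC/dt = (Q/V) C_in − (Q/V + k) C; effective rate a = Q/V + k = 0.0262668 + 0.02516 = 0.0514268 h⁻¹.
C_ss = Q C_in/(Q + kV) = 1.14870 g/L; C(t) = C_ss + (C₀ − C_ss) e^(−a t).
C(36.82) = 1.14870 + (-1.14870)·e^(−0.0514268·36.82) = 1.14870 + (-1.14870)·0.150539 = 0.975776 g/L.

0.9758 g/L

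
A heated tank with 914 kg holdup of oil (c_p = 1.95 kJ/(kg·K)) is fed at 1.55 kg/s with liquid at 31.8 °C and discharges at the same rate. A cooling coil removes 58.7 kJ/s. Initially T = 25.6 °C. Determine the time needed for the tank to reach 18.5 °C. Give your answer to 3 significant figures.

454 s

Heat balance on the well-mixed liquid: M c_p dT/dt = ṁ c_p (T_in − T) − 58.7.
τ = M/ṁ = 589.68 s; T_ss = T_in − Q̇/(ṁ c_p) = 12.379 °C.
T(t) = T_ss + (T₀ − T_ss) e^(−t/τ). Set T = 18.5:
e^(−t/τ) = (18.5 − 12.379)/(25.6 − 12.379) = 0.46298
t = −589.68 · ln(0.46298) = 454.10 s.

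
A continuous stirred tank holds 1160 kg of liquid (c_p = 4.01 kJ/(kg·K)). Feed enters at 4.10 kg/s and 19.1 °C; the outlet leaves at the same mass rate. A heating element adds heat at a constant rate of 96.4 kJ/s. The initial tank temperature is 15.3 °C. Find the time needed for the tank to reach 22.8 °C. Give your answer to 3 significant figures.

423 s

Unsteady energy balance on the tank contents: M c_p dT/dt = ṁ c_p (T_in − T) + 96.4.
τ = M/ṁ = 282.93 s; T_ss = T_in + Q̇/(ṁ c_p) = 24.963 °C.
T(t) = T_ss + (T₀ − T_ss) e^(−t/τ). Set T = 22.8:
e^(−t/τ) = (22.8 − 24.963)/(15.3 − 24.963) = 0.22387
t = −282.93 · ln(0.22387) = 423.45 s.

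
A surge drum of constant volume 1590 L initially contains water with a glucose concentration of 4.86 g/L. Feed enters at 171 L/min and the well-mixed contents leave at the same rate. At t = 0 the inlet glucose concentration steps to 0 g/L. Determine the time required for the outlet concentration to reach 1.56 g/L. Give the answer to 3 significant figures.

10.6 min

Species balance: V dC/dt = Q(C_in − C) ⇒ τ = V/Q = 9.2982 min.
C(t) = C_in + (C₀ − C_in) e^(−t/τ). Set C = 1.56 and solve for t:
e^(−t/τ) = (C − C_in)/(C₀ − C_in) = (1.56 − 0)/(4.86 − 0) = 0.32099
t = −τ ln(…) = 9.2982 × 1.1364 = 10.566 min.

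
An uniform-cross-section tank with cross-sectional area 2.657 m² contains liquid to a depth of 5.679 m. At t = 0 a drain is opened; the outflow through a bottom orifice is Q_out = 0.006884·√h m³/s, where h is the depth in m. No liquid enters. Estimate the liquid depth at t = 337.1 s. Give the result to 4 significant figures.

3.788 m

Volume balance on the tank: A dh/dt = −0.006884 √h.
∫ h^(−1/2) dh = −(0.006884/A) ∫ dt, giving 2√h = 2√h₀ − (0.006884/A) t.
√h = √5.679 − 0.006884·337.1/(2·2.657) = 2.38307 − 0.436695 = 1.94637.
h = 1.94637² = 3.78836 m.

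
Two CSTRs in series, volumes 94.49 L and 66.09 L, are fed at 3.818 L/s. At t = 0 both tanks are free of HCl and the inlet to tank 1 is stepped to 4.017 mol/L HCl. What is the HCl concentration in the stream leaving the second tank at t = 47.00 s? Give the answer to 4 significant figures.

Species balance on tank i: dCᵢ/dt = (Cᵢ₋₁ − Cᵢ)/τᵢ with τᵢ = Vᵢ/Q.
τ₁ = 94.49/3.818 = 24.7486 s; τ₂ = 66.09/3.818 = 17.3101 s.
Solving the cascade with C₁(0)=C₂(0)=0 gives C₂(t) = C_in[1 − (τ₁ e^(−t/τ₁) − τ₂ e^(−t/τ₂))/(τ₁ − τ₂)].
At t = 47.00: e^(−t/τ₁) = 0.149703, e^(−t/τ₂) = 0.0661933.
C₂ = 4.017·[1 − (24.7486·0.149703 − 17.3101·0.0661933)/(7.43845)] = 4.017·0.655960 = 2.63499 mol/L.

2.635 mol/L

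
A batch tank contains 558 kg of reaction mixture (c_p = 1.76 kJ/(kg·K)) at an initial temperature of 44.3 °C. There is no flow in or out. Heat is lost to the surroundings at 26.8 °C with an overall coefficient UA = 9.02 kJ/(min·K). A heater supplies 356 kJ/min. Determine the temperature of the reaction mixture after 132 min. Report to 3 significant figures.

59.7 °C

Lumped-capacitance energy balance: M c_p dT/dt = UA(T_amb − T) + Q̇.
dT/dt = (T_ss − T)/τ with T_ss = T_amb + Q̇/UA = 26.8 + 356/9.02 = 66.268 °C, τ = M c_p/UA = 558·1.76/9.02 = 108.88 min.
This is linear first-order; T(t) = T_ss + (T₀ − T_ss) e^(−t/τ).
T(132) = 66.268 + (-21.968)·0.29749 = 59.733 °C.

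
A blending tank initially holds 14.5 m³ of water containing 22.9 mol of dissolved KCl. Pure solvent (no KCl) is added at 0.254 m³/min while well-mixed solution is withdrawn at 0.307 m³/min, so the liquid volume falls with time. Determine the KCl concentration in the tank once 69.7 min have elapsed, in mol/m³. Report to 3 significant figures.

0.386 mol/m³

Let m(t) be the amount of KCl. Volume: V(t) = V₀ + (Q_in − Q_out) t = 14.5 − 0.053000 t; V(69.7) = 10.806 m³.
Solute balance: dm/dt = 0 − Q_out C = −Q_out m/V(t).
dm/m = −Q_out dt/(V₀ − 0.053000 t); integrating gives ln(m/m₀) = −(Q_out/(Q_in−Q_out)) ln(V/V₀).
m = m₀ (V₀/V)^(Q_out/(Q_in−Q_out)) = 22.9 × (14.5/10.806)^(-5.7925) = 4.1696 mol.
C = m/V = 4.1696/10.806 = 0.38587 mol/m³.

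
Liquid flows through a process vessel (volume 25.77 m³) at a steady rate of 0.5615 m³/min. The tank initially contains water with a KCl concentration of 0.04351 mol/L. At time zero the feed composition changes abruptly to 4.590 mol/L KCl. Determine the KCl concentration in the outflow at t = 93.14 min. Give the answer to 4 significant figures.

3.993 mol/L

Mass balance on the solute (V constant): V dC/dt = Q(C_in − C).
Rewrite as dC/dt + C/τ = C_in/τ, τ = V/Q = 45.8949 min.
C approaches C_in exponentially: C(t) = C_in + (C₀ − C_in) e^(−t/τ).
C(93.14) = 4.590 + (0.04351 − 4.590)·e^(−93.14/45.8949) = 4.590 + (-4.54649)·0.131412 = 3.99254 mol/L.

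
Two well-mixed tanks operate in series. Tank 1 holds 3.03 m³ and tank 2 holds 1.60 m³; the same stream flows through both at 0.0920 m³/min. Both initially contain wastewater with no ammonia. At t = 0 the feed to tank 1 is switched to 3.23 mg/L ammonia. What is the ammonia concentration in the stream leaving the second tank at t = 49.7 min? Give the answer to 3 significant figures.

1.92 mg/L

Time constants: τᵢ = Vᵢ/Q for each well-mixed tank.
τ₁ = 3.03/0.0920 = 32.935 min; τ₂ = 1.60/0.0920 = 17.391 min.
Tank 1: C₁ = C_in(1 − e^(−t/τ₁)). Tank 2 (τ₁ ≠ τ₂): C₂ = C_in[1 − (τ₁ e^(−t/τ₁) − τ₂ e^(−t/τ₂))/(τ₁ − τ₂)].
At t = 49.7: e^(−t/τ₁) = 0.22112, e^(−t/τ₂) = 0.057398.
C₂ = 3.23·[1 − (32.935·0.22112 − 17.391·0.057398)/(15.543)] = 3.23·0.59569 = 1.9241 mg/L.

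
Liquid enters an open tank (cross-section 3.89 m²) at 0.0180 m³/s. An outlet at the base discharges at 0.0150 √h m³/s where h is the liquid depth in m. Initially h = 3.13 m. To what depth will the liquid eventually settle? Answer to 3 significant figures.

A dh/dt = Q_in − 0.0150 √h. Steady state requires inflow = outflow:
Q_in = 0.0150 √h_ss ⇒ √h_ss = 0.0180/0.0150 = 1.2000.
h_ss = 1.2000² = 1.4400 m. (Since h₀ = 3.13 m > h_ss, the level will fall toward this value.)

1.44 m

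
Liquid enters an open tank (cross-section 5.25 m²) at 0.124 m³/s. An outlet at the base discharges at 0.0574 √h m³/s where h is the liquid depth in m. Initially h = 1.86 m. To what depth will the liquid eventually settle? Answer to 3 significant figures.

4.67 m

A dh/dt = Q_in − 0.0574 √h. Steady state requires inflow = outflow:
Q_in = 0.0574 √h_ss ⇒ √h_ss = 0.124/0.0574 = 2.1603.
h_ss = 2.1603² = 4.6668 m. (Since h₀ = 1.86 m < h_ss, the level will rise toward this value.)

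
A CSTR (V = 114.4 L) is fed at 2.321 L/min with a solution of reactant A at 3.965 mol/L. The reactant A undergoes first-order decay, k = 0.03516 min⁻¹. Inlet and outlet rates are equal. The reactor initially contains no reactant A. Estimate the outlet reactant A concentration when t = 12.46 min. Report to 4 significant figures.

0.7238 mol/L

Accumulation = in − out − consumed: V dC/dt = Q C_in − Q C − k V C.
dC/dt = (Q/V) C_in − (Q/V + k) C; effective rate a = Q/V + k = 0.0202885 + 0.03516 = 0.0554485 min⁻¹.
C_ss = Q C_in/(Q + kV) = 1.45078 mol/L; C(t) = C_ss + (C₀ − C_ss) e^(−a t).
C(12.46) = 1.45078 + (-1.45078)·e^(−0.0554485·12.46) = 1.45078 + (-1.45078)·0.501131 = 0.723751 mol/L.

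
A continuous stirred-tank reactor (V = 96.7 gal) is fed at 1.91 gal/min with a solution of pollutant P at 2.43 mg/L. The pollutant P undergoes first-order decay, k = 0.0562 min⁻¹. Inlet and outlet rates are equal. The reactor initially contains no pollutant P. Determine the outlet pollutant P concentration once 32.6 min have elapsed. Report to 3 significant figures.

Accumulation = in − out − consumed: V dC/dt = Q C_in − Q C − k V C.
dC/dt = (Q/V) C_in − (Q/V + k) C; effective rate a = Q/V + k = 0.019752 + 0.0562 = 0.075952 min⁻¹.
C_ss = Q C_in/(Q + kV) = 0.63194 mg/L; C(t) = C_ss + (C₀ − C_ss) e^(−a t).
C(32.6) = 0.63194 + (-0.63194)·e^(−0.075952·32.6) = 0.63194 + (-0.63194)·0.084076 = 0.57881 mg/L.

0.579 mg/L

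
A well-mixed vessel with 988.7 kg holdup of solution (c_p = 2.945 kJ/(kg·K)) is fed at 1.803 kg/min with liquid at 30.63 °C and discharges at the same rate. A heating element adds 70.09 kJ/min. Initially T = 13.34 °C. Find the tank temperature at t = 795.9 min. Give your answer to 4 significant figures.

M c_p dT/dt = ṁ c_p (T_in − T) + Q̇.
Rearrange: dT/dt = (T_ss − T)/τ with τ = M/ṁ = 548.364 min and T_ss = T_in + Q̇/(ṁ c_p) = 43.8300 °C.
T approaches T_ss exponentially: T(t) = T_ss + (T₀ − T_ss) e^(−t/τ).
T(795.9) = 43.8300 + (-30.4900)·e^(−795.9/548.364) = 43.8300 + (-30.4900)·0.234240 = 36.6880 °C.

36.69 °C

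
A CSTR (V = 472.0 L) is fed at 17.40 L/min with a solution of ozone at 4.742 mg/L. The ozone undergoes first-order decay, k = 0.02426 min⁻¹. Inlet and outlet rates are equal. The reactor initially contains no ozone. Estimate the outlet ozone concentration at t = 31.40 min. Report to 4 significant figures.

V dC/dt = Q(C_in − C) − k V C.
dC/dt = (Q/V) C_in − (Q/V + k) C; effective rate a = Q/V + k = 0.0368644 + 0.02426 = 0.0611244 min⁻¹.
C_ss = Q C_in/(Q + kV) = 2.85992 mg/L; C(t) = C_ss + (C₀ − C_ss) e^(−a t).
C(31.40) = 2.85992 + (-2.85992)·e^(−0.0611244·31.40) = 2.85992 + (-2.85992)·0.146709 = 2.44035 mg/L.

2.440 mg/L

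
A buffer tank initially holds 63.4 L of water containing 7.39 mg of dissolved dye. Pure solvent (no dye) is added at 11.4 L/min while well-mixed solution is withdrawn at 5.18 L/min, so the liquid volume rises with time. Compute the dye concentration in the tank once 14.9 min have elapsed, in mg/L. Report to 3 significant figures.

Let m(t) be the amount of dye. Volume: V(t) = V₀ + (Q_in − Q_out) t = 63.4 + 6.2200 t; V(14.9) = 156.08 L.
No dye enters, so dm/dt = −Q_out · (m/V).
dm/m = −Q_out dt/(V₀ + 6.2200 t); integrating gives ln(m/m₀) = −(Q_out/(Q_in−Q_out)) ln(V/V₀).
m = m₀ (V₀/V)^(Q_out/(Q_in−Q_out)) = 7.39 × (63.4/156.08)^(0.83280) = 3.4899 mg.
C = m/V = 3.4899/156.08 = 0.022360 mg/L.

0.0224 mg/L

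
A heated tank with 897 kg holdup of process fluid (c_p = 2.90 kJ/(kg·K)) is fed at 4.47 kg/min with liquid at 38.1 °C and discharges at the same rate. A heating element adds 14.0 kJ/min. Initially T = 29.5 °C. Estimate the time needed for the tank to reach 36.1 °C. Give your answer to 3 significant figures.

230 min

M c_p dT/dt = ṁ c_p (T_in − T) + Q̇.
τ = M/ṁ = 200.67 min; T_ss = T_in + Q̇/(ṁ c_p) = 39.180 °C.
T(t) = T_ss + (T₀ − T_ss) e^(−t/τ). Set T = 36.1:
e^(−t/τ) = (36.1 − 39.180)/(29.5 − 39.180) = 0.31818
t = −200.67 · ln(0.31818) = 229.80 min.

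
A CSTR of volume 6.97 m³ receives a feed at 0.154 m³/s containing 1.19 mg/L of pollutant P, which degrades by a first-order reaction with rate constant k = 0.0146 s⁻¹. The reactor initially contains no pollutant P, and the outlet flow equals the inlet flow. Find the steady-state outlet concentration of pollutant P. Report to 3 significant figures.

V dC/dt = Q(C_in − C) − k V C.
At steady state: 0 = Q C_in − (Q + kV) C_ss, so C_ss = Q C_in/(Q + kV).
C_ss = 0.154·1.19/(0.154 + 0.0146·6.97) = 0.18326/0.25576 = 0.71653 mg/L.

0.717 mg/L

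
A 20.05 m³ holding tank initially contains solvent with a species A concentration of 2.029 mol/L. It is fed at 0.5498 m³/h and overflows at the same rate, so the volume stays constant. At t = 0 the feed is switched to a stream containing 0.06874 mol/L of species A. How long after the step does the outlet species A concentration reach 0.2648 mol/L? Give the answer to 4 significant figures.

Unsteady species balance (constant V, well mixed): V dC/dt = Q(C_in − C), so τ = V/Q = 36.4678 h.
C(t) = C_in + (C₀ − C_in) e^(−t/τ). Set C = 0.2648 and solve for t:
e^(−t/τ) = (C − C_in)/(C₀ − C_in) = (0.2648 − 0.06874)/(2.029 − 0.06874) = 0.100017
t = −τ ln(…) = 36.4678 × 2.30241 = 83.9639 h.

83.96 h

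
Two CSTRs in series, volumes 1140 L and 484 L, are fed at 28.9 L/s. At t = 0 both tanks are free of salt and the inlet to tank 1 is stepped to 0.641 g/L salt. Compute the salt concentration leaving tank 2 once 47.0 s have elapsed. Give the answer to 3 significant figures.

Species balance on tank i: dCᵢ/dt = (Cᵢ₋₁ − Cᵢ)/τᵢ with τᵢ = Vᵢ/Q.
τ₁ = 1140/28.9 = 39.446 s; τ₂ = 484/28.9 = 16.747 s.
Tank 1: C₁ = C_in(1 − e^(−t/τ₁)). Tank 2 (τ₁ ≠ τ₂): C₂ = C_in[1 − (τ₁ e^(−t/τ₁) − τ₂ e^(−t/τ₂))/(τ₁ − τ₂)].
At t = 47.0: e^(−t/τ₁) = 0.30377, e^(−t/τ₂) = 0.060422.
C₂ = 0.641·[1 − (39.446·0.30377 − 16.747·0.060422)/(22.699)] = 0.641·0.51669 = 0.33120 g/L.

0.331 g/L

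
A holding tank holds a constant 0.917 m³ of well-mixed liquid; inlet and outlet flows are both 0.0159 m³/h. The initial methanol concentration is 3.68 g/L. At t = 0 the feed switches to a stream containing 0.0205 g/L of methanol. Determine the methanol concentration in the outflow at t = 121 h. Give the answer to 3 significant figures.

0.470 g/L

Unsteady species balance (constant V, well mixed): V dC/dt = Q(C_in − C).
Time constant τ = V/Q = 0.917/0.0159 = 57.673 h.
This is linear first-order; C(t) = C_in + (C₀ − C_in) e^(−t/τ).
C(121) = 0.0205 + (3.68 − 0.0205)·e^(−121/57.673) = 0.0205 + (3.6595)·0.12270 = 0.46951 g/L.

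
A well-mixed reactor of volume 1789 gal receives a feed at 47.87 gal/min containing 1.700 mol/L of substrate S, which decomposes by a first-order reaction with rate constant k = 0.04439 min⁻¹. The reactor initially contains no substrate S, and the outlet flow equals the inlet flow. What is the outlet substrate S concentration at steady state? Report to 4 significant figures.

0.6394 mol/L

V dC/dt = Q(C_in − C) − k V C.
Steady state (dC/dt = 0): C_ss = Q C_in/(Q + kV) = C_in/(1 + kV/Q).
C_ss = 47.87·1.700/(47.87 + 0.04439·1789) = 81.3790/127.284 = 0.639351 mol/L.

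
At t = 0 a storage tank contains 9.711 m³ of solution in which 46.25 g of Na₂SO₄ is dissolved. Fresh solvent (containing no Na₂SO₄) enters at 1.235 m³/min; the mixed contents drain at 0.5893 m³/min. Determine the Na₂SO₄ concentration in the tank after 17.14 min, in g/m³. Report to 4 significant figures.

1.112 g/m³

Let m(t) be the amount of Na₂SO₄. Volume: V(t) = V₀ + (Q_in − Q_out) t = 9.711 + 0.645700 t; V(17.14) = 20.7783 m³.
Solute balance: dm/dt = 0 − Q_out C = −Q_out m/V(t).
Separate: dm/m = −Q_out dt/V(t) ⇒ ln(m/m₀) = −(Q_out/(Q_in−Q_out)) ln(V/V₀).
m = m₀ (V₀/V)^(Q_out/(Q_in−Q_out)) = 46.25 × (9.711/20.7783)^(0.912653) = 23.1005 g.
C = m/V = 23.1005/20.7783 = 1.11176 g/m³.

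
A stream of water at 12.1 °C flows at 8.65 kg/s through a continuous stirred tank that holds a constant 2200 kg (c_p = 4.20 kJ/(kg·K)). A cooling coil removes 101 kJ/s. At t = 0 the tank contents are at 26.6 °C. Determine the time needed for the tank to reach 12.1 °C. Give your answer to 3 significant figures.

465 s

Energy balance: M c_p dT/dt = ṁ c_p (T_in − T) − 101.
τ = M/ṁ = 254.34 s; T_ss = T_in − Q̇/(ṁ c_p) = 9.3199 °C.
T(t) = T_ss + (T₀ − T_ss) e^(−t/τ). Set T = 12.1:
e^(−t/τ) = (12.1 − 9.3199)/(26.6 − 9.3199) = 0.16088
t = −254.34 · ln(0.16088) = 464.69 s.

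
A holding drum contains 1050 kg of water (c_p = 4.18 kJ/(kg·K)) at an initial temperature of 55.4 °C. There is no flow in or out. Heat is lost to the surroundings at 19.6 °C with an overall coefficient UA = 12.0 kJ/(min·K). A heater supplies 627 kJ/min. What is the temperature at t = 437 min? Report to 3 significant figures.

66.9 °C

Lumped-capacitance energy balance: M c_p dT/dt = UA(T_amb − T) + Q̇.
dT/dt = (T_ss − T)/τ with T_ss = T_amb + Q̇/UA = 19.6 + 627/12.0 = 71.850 °C, τ = M c_p/UA = 1050·4.18/12.0 = 365.75 min.
Solution: T(t) = T_ss + (T₀ − T_ss) e^(−t/τ).
T(437) = 71.850 + (-16.450)·0.30276 = 66.870 °C.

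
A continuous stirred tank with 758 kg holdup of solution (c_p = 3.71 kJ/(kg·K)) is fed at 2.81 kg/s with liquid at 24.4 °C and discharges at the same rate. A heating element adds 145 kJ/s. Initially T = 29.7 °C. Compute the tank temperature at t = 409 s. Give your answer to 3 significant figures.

Unsteady energy balance on the tank contents: M c_p dT/dt = ṁ c_p (T_in − T) + 145.
Rearrange: dT/dt = (T_ss − T)/τ with τ = M/ṁ = 269.75 s and T_ss = T_in + Q̇/(ṁ c_p) = 38.309 °C.
T approaches T_ss exponentially: T(t) = T_ss + (T₀ − T_ss) e^(−t/τ).
T(409) = 38.309 + (-8.6087)·e^(−409/269.75) = 38.309 + (-8.6087)·0.21954 = 36.419 °C.

36.4 °C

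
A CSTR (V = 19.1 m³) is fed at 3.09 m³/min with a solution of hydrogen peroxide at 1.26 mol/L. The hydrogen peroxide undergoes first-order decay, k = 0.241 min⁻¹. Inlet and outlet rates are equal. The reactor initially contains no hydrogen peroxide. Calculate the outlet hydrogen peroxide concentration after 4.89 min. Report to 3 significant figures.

0.435 mol/L

Accumulation = in − out − consumed: V dC/dt = Q C_in − Q C − k V C.
dC/dt = (Q/V) C_in − (Q/V + k) C; effective rate a = Q/V + k = 0.16178 + 0.241 = 0.40278 min⁻¹.
C_ss = Q C_in/(Q + kV) = 0.50609 mol/L; C(t) = C_ss + (C₀ − C_ss) e^(−a t).
C(4.89) = 0.50609 + (-0.50609)·e^(−0.40278·4.89) = 0.50609 + (-0.50609)·0.13951 = 0.43548 mol/L.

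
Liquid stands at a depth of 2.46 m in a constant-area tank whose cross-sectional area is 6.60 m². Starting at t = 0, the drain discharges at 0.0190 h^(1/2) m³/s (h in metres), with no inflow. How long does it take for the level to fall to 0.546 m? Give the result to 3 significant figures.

576 s

A dh/dt = −Q_out = −0.0190 √h.
Separate and integrate: 2(√h − √h₀) = −(0.0190/A) t.
t = 2A(√h₀ − √h)/0.0190 = 2·6.60·(√2.46 − √0.546)/0.0190
  = 13.200 × (1.5684 − 0.73892) / 0.0190 = 576.30 s.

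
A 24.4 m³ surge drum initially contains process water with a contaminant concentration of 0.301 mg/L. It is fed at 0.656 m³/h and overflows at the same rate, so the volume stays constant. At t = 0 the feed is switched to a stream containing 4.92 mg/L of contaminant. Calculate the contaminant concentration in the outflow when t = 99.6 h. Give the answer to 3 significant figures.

4.60 mg/L

Mass balance on the solute (V constant): V dC/dt = Q(C_in − C).
So dC/dt = (C_in − C)/τ with τ = V/Q = 24.4/0.656 = 37.195 h.
Solution: C(t) = C_in + (C₀ − C_in) e^(−t/τ).
C(99.6) = 4.92 + (0.301 − 4.92)·e^(−99.6/37.195) = 4.92 + (-4.6190)·0.068716 = 4.6026 mg/L.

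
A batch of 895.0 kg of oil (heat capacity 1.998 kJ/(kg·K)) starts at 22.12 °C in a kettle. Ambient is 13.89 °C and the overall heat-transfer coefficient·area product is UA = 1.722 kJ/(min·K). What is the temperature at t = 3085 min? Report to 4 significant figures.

Lumped-capacitance energy balance: M c_p dT/dt = UA(T_amb − T).
dT/dt = (T_ss − T)/τ with T_ss = T_amb = 13.8900 °C, τ = M c_p/UA = 895.0·1.998/1.722 = 1038.45 min.
Integrating: T(t) = T_ss + (T₀ − T_ss) e^(−t/τ).
T(3085) = 13.8900 + (8.23000)·0.0512636 = 14.3119 °C.

14.31 °C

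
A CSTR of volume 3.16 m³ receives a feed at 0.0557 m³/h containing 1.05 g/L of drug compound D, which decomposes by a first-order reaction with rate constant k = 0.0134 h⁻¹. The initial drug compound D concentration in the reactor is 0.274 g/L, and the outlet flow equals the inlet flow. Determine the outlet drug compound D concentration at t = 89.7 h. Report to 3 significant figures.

Accumulation = in − out − consumed: V dC/dt = Q C_in − Q C − k V C.
dC/dt = (Q/V) C_in − (Q/V + k) C; effective rate a = Q/V + k = 0.017627 + 0.0134 = 0.031027 h⁻¹.
C_ss = Q C_in/(Q + kV) = 0.59652 g/L; C(t) = C_ss + (C₀ − C_ss) e^(−a t).
C(89.7) = 0.59652 + (-0.32252)·e^(−0.031027·89.7) = 0.59652 + (-0.32252)·0.061847 = 0.57657 g/L.

0.577 g/L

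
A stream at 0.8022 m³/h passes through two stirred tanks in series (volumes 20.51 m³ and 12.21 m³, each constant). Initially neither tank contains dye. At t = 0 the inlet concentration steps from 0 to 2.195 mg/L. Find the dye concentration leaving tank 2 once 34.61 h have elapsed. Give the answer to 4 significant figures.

Time constants: τᵢ = Vᵢ/Q for each well-mixed tank.
τ₁ = 20.51/0.8022 = 25.5672 h; τ₂ = 12.21/0.8022 = 15.2206 h.
Tank 1: C₁ = C_in(1 − e^(−t/τ₁)). Tank 2 (τ₁ ≠ τ₂): C₂ = C_in[1 − (τ₁ e^(−t/τ₁) − τ₂ e^(−t/τ₂))/(τ₁ − τ₂)].
At t = 34.61: e^(−t/τ₁) = 0.258286, e^(−t/τ₂) = 0.102912.
C₂ = 2.195·[1 − (25.5672·0.258286 − 15.2206·0.102912)/(10.3465)] = 2.195·0.513145 = 1.12635 mg/L.

1.126 mg/L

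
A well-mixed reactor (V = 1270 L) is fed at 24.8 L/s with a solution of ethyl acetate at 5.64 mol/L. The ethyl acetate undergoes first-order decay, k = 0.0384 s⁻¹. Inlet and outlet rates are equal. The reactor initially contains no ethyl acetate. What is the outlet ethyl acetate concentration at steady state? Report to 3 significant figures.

1.90 mol/L

V dC/dt = Q(C_in − C) − k V C.
At steady state: 0 = Q C_in − (Q + kV) C_ss, so C_ss = Q C_in/(Q + kV).
C_ss = 24.8·5.64/(24.8 + 0.0384·1270) = 139.87/73.568 = 1.9013 mol/L.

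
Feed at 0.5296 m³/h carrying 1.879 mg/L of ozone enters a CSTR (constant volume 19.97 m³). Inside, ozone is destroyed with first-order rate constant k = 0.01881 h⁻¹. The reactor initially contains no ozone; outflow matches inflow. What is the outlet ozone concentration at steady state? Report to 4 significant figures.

Species balance: V dC/dt = Q C_in − Q C − k V C.
Steady state (dC/dt = 0): C_ss = Q C_in/(Q + kV) = C_in/(1 + kV/Q).
C_ss = 0.5296·1.879/(0.5296 + 0.01881·19.97) = 0.995118/0.905236 = 1.09929 mg/L.

1.099 mg/L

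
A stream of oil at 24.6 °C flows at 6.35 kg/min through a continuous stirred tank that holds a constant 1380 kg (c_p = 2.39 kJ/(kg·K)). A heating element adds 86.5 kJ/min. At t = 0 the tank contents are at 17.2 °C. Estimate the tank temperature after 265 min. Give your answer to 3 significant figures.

Energy balance: M c_p dT/dt = ṁ c_p (T_in − T) + 86.5.
Rearrange: dT/dt = (T_ss − T)/τ with τ = M/ṁ = 217.32 min and T_ss = T_in + Q̇/(ṁ c_p) = 30.300 °C.
T approaches T_ss exponentially: T(t) = T_ss + (T₀ − T_ss) e^(−t/τ).
T(265) = 30.300 + (-13.100)·e^(−265/217.32) = 30.300 + (-13.100)·0.29541 = 26.430 °C.

26.4 °C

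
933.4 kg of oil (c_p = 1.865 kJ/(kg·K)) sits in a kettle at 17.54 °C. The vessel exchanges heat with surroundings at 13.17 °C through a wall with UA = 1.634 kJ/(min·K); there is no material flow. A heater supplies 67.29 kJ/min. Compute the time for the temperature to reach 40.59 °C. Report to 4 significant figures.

Unsteady energy balance on the tank contents: M c_p dT/dt = −UA(T − T_amb) + Q̇.
τ = M c_p/UA = 1065.36 min; T_ss = T_amb + Q̇/UA = 13.17 + 67.29/1.634 = 54.3512 °C.
T(t) = T_ss + (T₀ − T_ss)e^(−t/τ); set T = 40.59:
t = −τ ln[(T − T_ss)/(T₀ − T_ss)] = −1065.36 · ln(0.373831) = 1048.26 min.

1048 min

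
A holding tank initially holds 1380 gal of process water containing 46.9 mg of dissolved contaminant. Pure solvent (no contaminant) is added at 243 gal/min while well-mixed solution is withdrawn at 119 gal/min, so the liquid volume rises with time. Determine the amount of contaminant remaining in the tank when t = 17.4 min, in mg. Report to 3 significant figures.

19.0 mg

Let m(t) be the amount of contaminant. Volume: V(t) = V₀ + (Q_in − Q_out) t = 1380 + 124.00 t; V(17.4) = 3537.6 gal.
Species balance (pure solvent in): dm/dt = −Q_out · m/V(t).
Separate: dm/m = −Q_out dt/V(t) ⇒ ln(m/m₀) = −(Q_out/(Q_in−Q_out)) ln(V/V₀).
m = m₀ (V₀/V)^(Q_out/(Q_in−Q_out)) = 46.9 × (1380/3537.6)^(0.95968) = 19.003 mg.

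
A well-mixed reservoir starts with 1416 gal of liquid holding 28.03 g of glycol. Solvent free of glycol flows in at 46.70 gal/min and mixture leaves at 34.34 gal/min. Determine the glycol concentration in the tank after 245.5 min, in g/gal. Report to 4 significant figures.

0.0002615 g/gal

Total volume: dV/dt = Q_in − Q_out = 12.3600 gal/min, so V(t) = 1416 + 12.3600 t and V(245.5) = 4450.38 gal.
Species balance (pure solvent in): dm/dt = −Q_out · m/V(t).
Separate: dm/m = −Q_out dt/V(t) ⇒ ln(m/m₀) = −(Q_out/(Q_in−Q_out)) ln(V/V₀).
m = m₀ (V₀/V)^(Q_out/(Q_in−Q_out)) = 28.03 × (1416/4450.38)^(2.77832) = 1.16378 g.
C = m/V = 1.16378/4450.38 = 0.000261502 g/gal.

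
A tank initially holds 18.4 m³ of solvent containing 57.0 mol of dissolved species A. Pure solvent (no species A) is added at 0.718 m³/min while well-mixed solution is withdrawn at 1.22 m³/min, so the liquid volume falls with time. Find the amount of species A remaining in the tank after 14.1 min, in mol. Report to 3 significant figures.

Let m(t) be the amount of species A. Volume: V(t) = V₀ + (Q_in − Q_out) t = 18.4 − 0.50200 t; V(14.1) = 11.322 m³.
Species balance (pure solvent in): dm/dt = −Q_out · m/V(t).
Separate: dm/m = −Q_out dt/V(t) ⇒ ln(m/m₀) = −(Q_out/(Q_in−Q_out)) ln(V/V₀).
m = m₀ (V₀/V)^(Q_out/(Q_in−Q_out)) = 57.0 × (18.4/11.322)^(-2.4303) = 17.511 mol.

17.5 mol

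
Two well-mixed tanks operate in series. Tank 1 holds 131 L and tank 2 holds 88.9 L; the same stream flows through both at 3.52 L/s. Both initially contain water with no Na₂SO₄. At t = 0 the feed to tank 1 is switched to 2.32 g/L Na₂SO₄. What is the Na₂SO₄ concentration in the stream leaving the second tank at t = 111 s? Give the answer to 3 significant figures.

2.01 g/L

Time constants: τᵢ = Vᵢ/Q for each well-mixed tank.
τ₁ = 131/3.52 = 37.216 s; τ₂ = 88.9/3.52 = 25.256 s.
Solving the cascade with C₁(0)=C₂(0)=0 gives C₂(t) = C_in[1 − (τ₁ e^(−t/τ₁) − τ₂ e^(−t/τ₂))/(τ₁ − τ₂)].
At t = 111: e^(−t/τ₁) = 0.050661, e^(−t/τ₂) = 0.012338.
C₂ = 2.32·[1 − (37.216·0.050661 − 25.256·0.012338)/(11.960)] = 2.32·0.86841 = 2.0147 g/L.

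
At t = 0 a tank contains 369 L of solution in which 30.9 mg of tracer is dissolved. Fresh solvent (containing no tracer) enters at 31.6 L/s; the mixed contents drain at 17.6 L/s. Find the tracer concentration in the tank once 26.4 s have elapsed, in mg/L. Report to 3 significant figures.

Total volume: dV/dt = Q_in − Q_out = 14.000 L/s, so V(t) = 369 + 14.000 t and V(26.4) = 738.60 L.
Solute balance: dm/dt = 0 − Q_out C = −Q_out m/V(t).
Separate: dm/m = −Q_out dt/V(t) ⇒ ln(m/m₀) = −(Q_out/(Q_in−Q_out)) ln(V/V₀).
m = m₀ (V₀/V)^(Q_out/(Q_in−Q_out)) = 30.9 × (369/738.60)^(1.2571) = 12.914 mg.
C = m/V = 12.914/738.60 = 0.017485 mg/L.

0.0175 mg/L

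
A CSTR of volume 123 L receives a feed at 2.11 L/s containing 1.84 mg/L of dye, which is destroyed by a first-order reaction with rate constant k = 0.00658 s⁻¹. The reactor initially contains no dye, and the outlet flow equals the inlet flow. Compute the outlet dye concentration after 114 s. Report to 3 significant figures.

1.24 mg/L

Species balance: V dC/dt = Q C_in − Q C − k V C.
This is linear with rate a = Q/V + k = 0.023734 s⁻¹.
C_ss = Q C_in/(Q + kV) = 1.3299 mg/L; C(t) = C_ss + (C₀ − C_ss) e^(−a t).
C(114) = 1.3299 + (-1.3299)·e^(−0.023734·114) = 1.3299 + (-1.3299)·0.066822 = 1.2410 mg/L.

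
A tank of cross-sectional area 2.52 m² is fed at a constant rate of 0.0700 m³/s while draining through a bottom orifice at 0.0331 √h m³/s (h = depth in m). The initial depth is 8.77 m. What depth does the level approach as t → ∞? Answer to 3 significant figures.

4.47 m

Unsteady balance on liquid volume: A dh/dt = Q_in − 0.0331 √h. At steady state dh/dt = 0:
Q_in = 0.0331 √h_ss ⇒ √h_ss = 0.0700/0.0331 = 2.1148.
h_ss = 2.1148² = 4.4724 m. (Since h₀ = 8.77 m > h_ss, the level will fall toward this value.)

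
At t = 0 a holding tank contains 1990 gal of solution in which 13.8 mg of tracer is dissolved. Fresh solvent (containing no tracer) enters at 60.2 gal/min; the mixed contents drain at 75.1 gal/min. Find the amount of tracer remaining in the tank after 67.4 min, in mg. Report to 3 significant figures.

0.400 mg

Total volume: dV/dt = Q_in − Q_out = -14.900 gal/min, so V(t) = 1990 − 14.900 t and V(67.4) = 985.74 gal.
Solute balance: dm/dt = 0 − Q_out C = −Q_out m/V(t).
dm/m = −Q_out dt/(V₀ − 14.900 t); integrating gives ln(m/m₀) = −(Q_out/(Q_in−Q_out)) ln(V/V₀).
m = m₀ (V₀/V)^(Q_out/(Q_in−Q_out)) = 13.8 × (1990/985.74)^(-5.0403) = 0.40007 mg.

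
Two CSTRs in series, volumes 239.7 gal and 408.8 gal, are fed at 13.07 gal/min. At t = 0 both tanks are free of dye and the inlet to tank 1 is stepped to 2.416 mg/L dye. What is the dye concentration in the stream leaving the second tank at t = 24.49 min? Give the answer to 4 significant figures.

0.6475 mg/L

Each tank obeys Vᵢ dCᵢ/dt = Q(Cᵢ₋₁ − Cᵢ), so τᵢ = Vᵢ/Q.
τ₁ = 239.7/13.07 = 18.3397 min; τ₂ = 408.8/13.07 = 31.2777 min.
Solving the cascade with C₁(0)=C₂(0)=0 gives C₂(t) = C_in[1 − (τ₁ e^(−t/τ₁) − τ₂ e^(−t/τ₂))/(τ₁ − τ₂)].
At t = 24.49: e^(−t/τ₁) = 0.263065, e^(−t/τ₂) = 0.457040.
C₂ = 2.416·[1 − (18.3397·0.263065 − 31.2777·0.457040)/(-12.9380)] = 2.416·0.268000 = 0.647489 mg/L.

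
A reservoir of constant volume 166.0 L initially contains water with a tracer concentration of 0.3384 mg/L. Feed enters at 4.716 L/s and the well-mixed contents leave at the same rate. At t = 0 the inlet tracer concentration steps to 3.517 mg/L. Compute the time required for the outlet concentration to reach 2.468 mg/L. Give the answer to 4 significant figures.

39.02 s

Transient balance on the dissolved component: V dC/dt = Q(C_in − C), so τ = V/Q = 35.1993 s.
C(t) = C_in + (C₀ − C_in) e^(−t/τ). Set C = 2.468 and solve for t:
e^(−t/τ) = (C − C_in)/(C₀ − C_in) = (2.468 − 3.517)/(0.3384 − 3.517) = 0.330020
t = −τ ln(…) = 35.1993 × 1.10860 = 39.0221 s.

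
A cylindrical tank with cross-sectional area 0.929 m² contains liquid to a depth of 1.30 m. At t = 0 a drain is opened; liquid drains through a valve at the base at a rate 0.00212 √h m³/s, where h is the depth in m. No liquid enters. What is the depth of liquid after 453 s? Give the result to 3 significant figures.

Mass balance (ρ constant): A dh/dt = −0.00212 √h.
Separate and integrate: 2(√h − √h₀) = −(0.00212/A) t.
√h = √1.30 − 0.00212·453/(2·0.929) = 1.1402 − 0.51688 = 0.62330.
h = 0.62330² = 0.38850 m.

0.388 m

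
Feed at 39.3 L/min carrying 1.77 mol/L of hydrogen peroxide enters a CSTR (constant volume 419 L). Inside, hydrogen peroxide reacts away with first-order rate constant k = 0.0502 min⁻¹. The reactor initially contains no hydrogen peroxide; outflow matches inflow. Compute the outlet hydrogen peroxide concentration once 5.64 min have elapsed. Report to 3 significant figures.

0.641 mol/L

V dC/dt = Q(C_in − C) − k V C.
This is linear with rate a = Q/V + k = 0.14399 min⁻¹.
C_ss = Q C_in/(Q + kV) = 1.1529 mol/L; C(t) = C_ss + (C₀ − C_ss) e^(−a t).
C(5.64) = 1.1529 + (-1.1529)·e^(−0.14399·5.64) = 1.1529 + (-1.1529)·0.44391 = 0.64113 mol/L.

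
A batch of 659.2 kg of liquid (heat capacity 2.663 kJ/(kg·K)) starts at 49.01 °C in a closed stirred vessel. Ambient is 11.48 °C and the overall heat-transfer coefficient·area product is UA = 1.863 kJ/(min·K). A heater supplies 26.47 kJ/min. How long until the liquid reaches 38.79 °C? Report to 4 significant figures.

M c_p dT/dt = −UA(T − T_amb) + Q̇.
τ = M c_p/UA = 942.270 min; T_ss = T_amb + Q̇/UA = 11.48 + 26.47/1.863 = 25.6883 °C.
T(t) = T_ss + (T₀ − T_ss)e^(−t/τ); set T = 38.79:
t = −τ ln[(T − T_ss)/(T₀ − T_ss)] = −942.270 · ln(0.561782) = 543.352 min.

543.4 min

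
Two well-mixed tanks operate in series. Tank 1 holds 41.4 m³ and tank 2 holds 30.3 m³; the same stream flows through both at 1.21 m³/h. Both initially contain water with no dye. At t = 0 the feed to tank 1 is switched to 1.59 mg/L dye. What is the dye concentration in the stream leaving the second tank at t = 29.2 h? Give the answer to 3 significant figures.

Each tank obeys Vᵢ dCᵢ/dt = Q(Cᵢ₋₁ − Cᵢ), so τᵢ = Vᵢ/Q.
τ₁ = 41.4/1.21 = 34.215 h; τ₂ = 30.3/1.21 = 25.041 h.
Solving the cascade with C₁(0)=C₂(0)=0 gives C₂(t) = C_in[1 − (τ₁ e^(−t/τ₁) − τ₂ e^(−t/τ₂))/(τ₁ − τ₂)].
At t = 29.2: e^(−t/τ₁) = 0.42595, e^(−t/τ₂) = 0.31159.
C₂ = 1.59·[1 − (34.215·0.42595 − 25.041·0.31159)/(9.1736)] = 1.59·0.26187 = 0.41637 mg/L.

0.416 mg/L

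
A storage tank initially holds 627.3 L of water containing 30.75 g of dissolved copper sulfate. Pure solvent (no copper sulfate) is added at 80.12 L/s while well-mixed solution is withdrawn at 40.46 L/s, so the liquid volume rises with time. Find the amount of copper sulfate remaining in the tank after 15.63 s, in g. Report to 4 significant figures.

15.25 g

Let m(t) be the amount of copper sulfate. Volume: V(t) = V₀ + (Q_in − Q_out) t = 627.3 + 39.6600 t; V(15.63) = 1247.19 L.
No copper sulfate enters, so dm/dt = −Q_out · (m/V).
Separate: dm/m = −Q_out dt/V(t) ⇒ ln(m/m₀) = −(Q_out/(Q_in−Q_out)) ln(V/V₀).
m = m₀ (V₀/V)^(Q_out/(Q_in−Q_out)) = 30.75 × (627.3/1247.19)^(1.02017) = 15.2535 g.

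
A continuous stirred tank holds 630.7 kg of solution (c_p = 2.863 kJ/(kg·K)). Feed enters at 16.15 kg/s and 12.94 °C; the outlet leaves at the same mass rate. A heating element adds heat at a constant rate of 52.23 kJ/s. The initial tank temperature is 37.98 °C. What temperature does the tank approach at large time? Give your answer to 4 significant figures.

M c_p dT/dt = ṁ c_p (T_in − T) + Q̇.
At steady state dT/dt = 0 ⇒ T_ss = T_in + Q̇/(ṁ c_p) = 12.94 + 52.23/(16.15·2.863) = 14.0696 °C.

14.07 °C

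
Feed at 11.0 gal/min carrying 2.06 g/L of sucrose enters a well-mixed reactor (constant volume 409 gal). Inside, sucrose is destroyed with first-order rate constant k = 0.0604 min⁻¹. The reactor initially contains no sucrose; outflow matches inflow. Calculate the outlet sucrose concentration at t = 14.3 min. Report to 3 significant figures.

Accumulation = in − out − consumed: V dC/dt = Q C_in − Q C − k V C.
This is linear with rate a = Q/V + k = 0.087295 min⁻¹.
C_ss = Q C_in/(Q + kV) = 0.63467 g/L; C(t) = C_ss + (C₀ − C_ss) e^(−a t).
C(14.3) = 0.63467 + (-0.63467)·e^(−0.087295·14.3) = 0.63467 + (-0.63467)·0.28699 = 0.45253 g/L.

0.453 g/L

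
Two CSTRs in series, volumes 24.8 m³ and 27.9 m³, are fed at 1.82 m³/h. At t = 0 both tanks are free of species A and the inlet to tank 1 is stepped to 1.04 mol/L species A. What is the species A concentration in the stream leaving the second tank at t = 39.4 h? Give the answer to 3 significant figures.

0.785 mol/L

Time constants: τᵢ = Vᵢ/Q for each well-mixed tank.
τ₁ = 24.8/1.82 = 13.626 h; τ₂ = 27.9/1.82 = 15.330 h.
Tank 1: C₁ = C_in(1 − e^(−t/τ₁)). Tank 2 (τ₁ ≠ τ₂): C₂ = C_in[1 − (τ₁ e^(−t/τ₁) − τ₂ e^(−t/τ₂))/(τ₁ − τ₂)].
At t = 39.4: e^(−t/τ₁) = 0.055496, e^(−t/τ₂) = 0.076522.
C₂ = 1.04·[1 − (13.626·0.055496 − 15.330·0.076522)/(-1.7033)] = 1.04·0.75527 = 0.78548 mol/L.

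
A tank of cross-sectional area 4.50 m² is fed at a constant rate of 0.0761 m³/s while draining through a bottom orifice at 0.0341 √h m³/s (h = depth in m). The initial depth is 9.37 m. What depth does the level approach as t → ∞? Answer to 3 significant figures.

Level balance: A dh/dt = 0.0761 − 0.0341 √h. Setting dh/dt = 0:
Q_in = 0.0341 √h_ss ⇒ √h_ss = 0.0761/0.0341 = 2.2317.
h_ss = 2.2317² = 4.9804 m. (Since h₀ = 9.37 m > h_ss, the level will fall toward this value.)

4.98 m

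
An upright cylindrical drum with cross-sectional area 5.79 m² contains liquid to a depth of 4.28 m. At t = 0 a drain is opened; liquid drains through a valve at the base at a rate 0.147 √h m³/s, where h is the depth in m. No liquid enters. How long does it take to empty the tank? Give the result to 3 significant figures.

Unsteady balance on liquid volume: A dh/dt = −0.147 √h.
Separate and integrate: 2(√h − √h₀) = −(0.147/A) t.
Tank is empty when √h = 0: t_empty = 2A√h₀/0.147.
t_empty = 2·5.79·√4.28/0.147 = 11.580·2.0688/0.147 = 162.97 s.

163 s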